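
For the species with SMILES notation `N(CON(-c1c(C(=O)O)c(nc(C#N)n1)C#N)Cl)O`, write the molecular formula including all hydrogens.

Heavy atoms from the SMILES: 8 C, 1 Cl, 6 N, 4 O.
Implicit hydrogens by atom environment:
  4 × C (aromatic): no H
  3 × C: no H
  3 × N: no H
  2 × N (aromatic): no H
  2 × O: 1 H each → 2
  2 × O: no H
  1 × C: 2 H
  1 × Cl: no H
  1 × N: 1 H
  Total hydrogens = 5.
Molecular formula: C8H5ClN6O4

C8H5ClN6O4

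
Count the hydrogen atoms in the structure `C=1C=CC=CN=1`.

5

Hydrogens are implicit in SMILES; fill each atom to its normal valence:
  5 × C (aromatic): 1 H each → 5
  1 × N (aromatic): no H
  Total hydrogens = 5.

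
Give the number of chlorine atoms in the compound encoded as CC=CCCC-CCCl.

1

The symbol for chlorine appears 1 time in the SMILES.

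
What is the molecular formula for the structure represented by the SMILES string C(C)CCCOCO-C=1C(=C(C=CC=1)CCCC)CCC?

Heavy atoms from the SMILES: 19 C, 2 O.
Implicit hydrogens by atom environment:
  10 × C: 2 H each → 20
  3 × C: 3 H each → 9
  3 × C (aromatic): 1 H each → 3
  3 × C (aromatic): no H
  2 × O: no H
  Total hydrogens = 32.
Molecular formula: C19H32O2

C19H32O2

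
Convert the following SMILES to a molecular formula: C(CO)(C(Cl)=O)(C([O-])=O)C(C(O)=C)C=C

Heavy atoms from the SMILES: 9 C, 1 Cl, 5 O.
Implicit hydrogens by atom environment:
  4 × C: no H
  3 × C: 2 H each → 6
  2 × C: 1 H each → 2
  2 × O: 1 H each → 2
  2 × O: no H
  1 × Cl: no H
  1 × O (charge -1): no H
  Total hydrogens = 10.
Net charge -1.
Molecular formula: C9H10ClO5-

C9H10ClO5-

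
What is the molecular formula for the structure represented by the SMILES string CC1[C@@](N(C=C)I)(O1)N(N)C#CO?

Heavy atoms from the SMILES: 7 C, 1 I, 3 N, 2 O.
Implicit hydrogens by atom environment:
  3 × C: no H
  2 × C: 1 H each → 2
  2 × N: no H
  1 × C: 3 H
  1 × C: 2 H
  1 × I: no H
  1 × N: 2 H
  1 × O: 1 H
  1 × O: no H
  Total hydrogens = 10.
Molecular formula: C7H10IN3O2

C7H10IN3O2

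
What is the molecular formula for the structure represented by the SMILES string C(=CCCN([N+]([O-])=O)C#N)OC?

Heavy atoms from the SMILES: 6 C, 3 N, 3 O.
Implicit hydrogens by atom environment:
  2 × C: 2 H each → 4
  2 × C: 1 H each → 2
  2 × N: no H
  2 × O: no H
  1 × C: 3 H
  1 × C: no H
  1 × N (charge +1): no H
  1 × O (charge -1): no H
  Total hydrogens = 9.
Molecular formula: C6H9N3O3

C6H9N3O3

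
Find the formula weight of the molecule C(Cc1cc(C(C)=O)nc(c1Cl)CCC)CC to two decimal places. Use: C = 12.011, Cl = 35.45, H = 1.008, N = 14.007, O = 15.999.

Molecular formula: C14H20ClNO.
M = 14×12.011 + 1×35.45 + 20×1.008 + 1×14.007 + 1×15.999 = 253.77 g/mol.

253.77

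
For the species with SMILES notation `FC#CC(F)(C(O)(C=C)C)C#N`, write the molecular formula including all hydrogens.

C8H7F2NO

Heavy atoms from the SMILES: 8 C, 2 F, 1 N, 1 O.
Implicit hydrogens by atom environment:
  5 × C: no H
  2 × F: no H
  1 × C: 3 H
  1 × C: 2 H
  1 × C: 1 H
  1 × N: no H
  1 × O: 1 H
  Total hydrogens = 7.
Molecular formula: C8H7F2NO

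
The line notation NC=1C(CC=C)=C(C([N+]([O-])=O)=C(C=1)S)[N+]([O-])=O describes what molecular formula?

C9H9N3O4S

Heavy atoms from the SMILES: 9 C, 3 N, 4 O, 1 S.
Implicit hydrogens by atom environment:
  5 × C (aromatic): no H
  2 × C: 2 H each → 4
  2 × N (charge +1): no H
  2 × O: no H
  2 × O (charge -1): no H
  1 × C (aromatic): 1 H
  1 × C: 1 H
  1 × N: 2 H
  1 × S: 1 H
  Total hydrogens = 9.
Molecular formula: C9H9N3O4S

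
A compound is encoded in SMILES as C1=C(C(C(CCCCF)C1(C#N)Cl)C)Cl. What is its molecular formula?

Heavy atoms from the SMILES: 11 C, 2 Cl, 1 F, 1 N.
Implicit hydrogens by atom environment:
  4 × C: 2 H each → 8
  3 × C: 1 H each → 3
  3 × C: no H
  2 × Cl: no H
  1 × C: 3 H
  1 × F: no H
  1 × N: no H
  Total hydrogens = 14.
Molecular formula: C11H14Cl2FN

C11H14Cl2FN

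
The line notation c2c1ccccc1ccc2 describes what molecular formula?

Heavy atoms from the SMILES: 10 C.
Implicit hydrogens by atom environment:
  8 × C (aromatic): 1 H each → 8
  2 × C (aromatic): no H
  Total hydrogens = 8.
Molecular formula: C10H8

C10H8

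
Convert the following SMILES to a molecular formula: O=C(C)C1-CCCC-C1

Heavy atoms from the SMILES: 8 C, 1 O.
Implicit hydrogens by atom environment:
  5 × C: 2 H each → 10
  1 × C: 3 H
  1 × C: 1 H
  1 × C: no H
  1 × O: no H
  Total hydrogens = 14.
Molecular formula: C8H14O

C8H14O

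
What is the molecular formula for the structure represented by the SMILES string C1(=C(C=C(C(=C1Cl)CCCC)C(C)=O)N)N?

C12H17ClN2O

Heavy atoms from the SMILES: 12 C, 1 Cl, 2 N, 1 O.
Implicit hydrogens by atom environment:
  5 × C (aromatic): no H
  3 × C: 2 H each → 6
  2 × C: 3 H each → 6
  2 × N: 2 H each → 4
  1 × C (aromatic): 1 H
  1 × C: no H
  1 × Cl: no H
  1 × O: no H
  Total hydrogens = 17.
Molecular formula: C12H17ClN2O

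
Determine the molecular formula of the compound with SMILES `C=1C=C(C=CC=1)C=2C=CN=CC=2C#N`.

C12H8N2

Heavy atoms from the SMILES: 12 C, 2 N.
Implicit hydrogens by atom environment:
  8 × C (aromatic): 1 H each → 8
  3 × C (aromatic): no H
  1 × C: no H
  1 × N (aromatic): no H
  1 × N: no H
  Total hydrogens = 8.
Molecular formula: C12H8N2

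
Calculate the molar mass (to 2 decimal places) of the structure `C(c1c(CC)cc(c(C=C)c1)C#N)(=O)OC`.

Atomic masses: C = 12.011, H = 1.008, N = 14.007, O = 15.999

Molecular formula: C13H13NO2.
M = 13×12.011 + 13×1.008 + 1×14.007 + 2×15.999 = 215.25 g/mol.

215.25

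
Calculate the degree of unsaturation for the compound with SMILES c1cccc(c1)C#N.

Molecular formula from the SMILES: C7H5N.
DoU = (2C + 2 + N − H − X)/2 = (2·7 + 2 + 1 − 5 − 0)/2 = 12/2 = 6.
(Structurally: 1 ring(s) + 5 π bond(s) = 6.)

6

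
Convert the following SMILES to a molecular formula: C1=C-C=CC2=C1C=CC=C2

Heavy atoms from the SMILES: 10 C.
Implicit hydrogens by atom environment:
  8 × C (aromatic): 1 H each → 8
  2 × C (aromatic): no H
  Total hydrogens = 8.
Molecular formula: C10H8

C10H8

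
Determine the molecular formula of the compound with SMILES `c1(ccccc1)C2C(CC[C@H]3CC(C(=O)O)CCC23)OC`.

Heavy atoms from the SMILES: 18 C, 3 O.
Implicit hydrogens by atom environment:
  5 × C: 2 H each → 10
  5 × C: 1 H each → 5
  5 × C (aromatic): 1 H each → 5
  2 × O: no H
  1 × C: 3 H
  1 × C: no H
  1 × C (aromatic): no H
  1 × O: 1 H
  Total hydrogens = 24.
Molecular formula: C18H24O3

C18H24O3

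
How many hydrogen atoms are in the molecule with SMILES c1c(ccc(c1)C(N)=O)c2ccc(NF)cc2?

Hydrogens are implicit in SMILES; fill each atom to its normal valence:
  8 × C (aromatic): 1 H each → 8
  4 × C (aromatic): no H
  1 × C: no H
  1 × F: no H
  1 × N: 2 H
  1 × N: 1 H
  1 × O: no H
  Total hydrogens = 11.

11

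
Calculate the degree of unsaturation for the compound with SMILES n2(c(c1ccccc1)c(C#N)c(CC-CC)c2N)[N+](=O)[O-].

Molecular formula from the SMILES: C15H16N4O2.
DoU = (2C + 2 + N − H − X)/2 = (2·15 + 2 + 4 − 16 − 0)/2 = 20/2 = 10.
(Structurally: 2 ring(s) + 8 π bond(s) = 10.)

10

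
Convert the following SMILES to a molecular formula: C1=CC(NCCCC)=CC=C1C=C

C12H17N

Heavy atoms from the SMILES: 12 C, 1 N.
Implicit hydrogens by atom environment:
  4 × C: 2 H each → 8
  4 × C (aromatic): 1 H each → 4
  2 × C (aromatic): no H
  1 × C: 3 H
  1 × C: 1 H
  1 × N: 1 H
  Total hydrogens = 17.
Molecular formula: C12H17N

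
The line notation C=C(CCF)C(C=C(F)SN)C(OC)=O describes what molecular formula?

Heavy atoms from the SMILES: 9 C, 2 F, 1 N, 2 O, 1 S.
Implicit hydrogens by atom environment:
  3 × C: 2 H each → 6
  3 × C: no H
  2 × C: 1 H each → 2
  2 × F: no H
  2 × O: no H
  1 × C: 3 H
  1 × N: 2 H
  1 × S: no H
  Total hydrogens = 13.
Molecular formula: C9H13F2NO2S

C9H13F2NO2S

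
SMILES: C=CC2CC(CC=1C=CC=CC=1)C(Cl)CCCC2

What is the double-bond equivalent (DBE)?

Molecular formula from the SMILES: C17H23Cl.
DoU = (2C + 2 + N − H − X)/2 = (2·17 + 2 + 0 − 23 − 1)/2 = 12/2 = 6.
(Structurally: 2 ring(s) + 4 π bond(s) = 6.)

6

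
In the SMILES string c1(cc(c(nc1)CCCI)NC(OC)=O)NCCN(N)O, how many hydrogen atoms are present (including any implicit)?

Hydrogens are implicit in SMILES; fill each atom to its normal valence:
  5 × C: 2 H each → 10
  3 × C (aromatic): no H
  2 × C (aromatic): 1 H each → 2
  2 × N: 1 H each → 2
  2 × O: no H
  1 × C: 3 H
  1 × C: no H
  1 × I: no H
  1 × N: 2 H
  1 × N (aromatic): no H
  1 × N: no H
  1 × O: 1 H
  Total hydrogens = 20.

20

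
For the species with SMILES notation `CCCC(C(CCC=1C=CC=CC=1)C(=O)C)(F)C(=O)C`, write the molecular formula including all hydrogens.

Heavy atoms from the SMILES: 17 C, 1 F, 2 O.
Implicit hydrogens by atom environment:
  5 × C (aromatic): 1 H each → 5
  4 × C: 2 H each → 8
  3 × C: 3 H each → 9
  3 × C: no H
  2 × O: no H
  1 × C: 1 H
  1 × C (aromatic): no H
  1 × F: no H
  Total hydrogens = 23.
Molecular formula: C17H23FO2

C17H23FO2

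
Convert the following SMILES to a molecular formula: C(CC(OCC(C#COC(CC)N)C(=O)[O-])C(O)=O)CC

C14H22NO6-

Heavy atoms from the SMILES: 14 C, 1 N, 6 O.
Implicit hydrogens by atom environment:
  5 × C: 2 H each → 10
  4 × C: no H
  4 × O: no H
  3 × C: 1 H each → 3
  2 × C: 3 H each → 6
  1 × N: 2 H
  1 × O: 1 H
  1 × O (charge -1): no H
  Total hydrogens = 22.
Net charge -1.
Molecular formula: C14H22NO6-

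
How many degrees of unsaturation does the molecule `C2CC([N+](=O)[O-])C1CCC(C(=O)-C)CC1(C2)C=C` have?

Molecular formula from the SMILES: C14H21NO3.
DoU = (2C + 2 + N − H − X)/2 = (2·14 + 2 + 1 − 21 − 0)/2 = 10/2 = 5.
(Structurally: 2 ring(s) + 3 π bond(s) = 5.)

5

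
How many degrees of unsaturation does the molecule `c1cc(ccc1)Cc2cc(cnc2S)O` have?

Molecular formula from the SMILES: C12H11NOS.
DoU = (2C + 2 + N − H − X)/2 = (2·12 + 2 + 1 − 11 − 0)/2 = 16/2 = 8.
(Structurally: 2 ring(s) + 6 π bond(s) = 8.)

8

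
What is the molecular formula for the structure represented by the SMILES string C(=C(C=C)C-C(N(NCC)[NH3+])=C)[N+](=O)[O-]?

Heavy atoms from the SMILES: 9 C, 4 N, 2 O.
Implicit hydrogens by atom environment:
  4 × C: 2 H each → 8
  2 × C: 1 H each → 2
  2 × C: no H
  1 × C: 3 H
  1 × N (charge +1): 3 H
  1 × N: 1 H
  1 × N (charge +1): no H
  1 × N: no H
  1 × O: no H
  1 × O (charge -1): no H
  Total hydrogens = 17.
Net charge +1.
Molecular formula: C9H17N4O2+

C9H17N4O2+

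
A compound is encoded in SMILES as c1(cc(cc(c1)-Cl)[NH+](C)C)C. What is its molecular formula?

Heavy atoms from the SMILES: 9 C, 1 Cl, 1 N.
Implicit hydrogens by atom environment:
  3 × C: 3 H each → 9
  3 × C (aromatic): 1 H each → 3
  3 × C (aromatic): no H
  1 × Cl: no H
  1 × N (charge +1): 1 H
  Total hydrogens = 13.
Net charge +1.
Molecular formula: C9H13ClN+

C9H13ClN+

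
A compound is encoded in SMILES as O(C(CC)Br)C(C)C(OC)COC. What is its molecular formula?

C9H19BrO3

Heavy atoms from the SMILES: 1 Br, 9 C, 3 O.
Implicit hydrogens by atom environment:
  4 × C: 3 H each → 12
  3 × C: 1 H each → 3
  3 × O: no H
  2 × C: 2 H each → 4
  1 × Br: no H
  Total hydrogens = 19.
Molecular formula: C9H19BrO3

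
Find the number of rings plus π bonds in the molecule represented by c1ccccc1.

Molecular formula from the SMILES: C6H6.
DoU = (2C + 2 + N − H − X)/2 = (2·6 + 2 + 0 − 6 − 0)/2 = 8/2 = 4.
(Structurally: 1 ring(s) + 3 π bond(s) = 4.)

4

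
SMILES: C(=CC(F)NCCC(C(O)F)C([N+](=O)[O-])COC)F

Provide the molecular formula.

Heavy atoms from the SMILES: 10 C, 3 F, 2 N, 4 O.
Implicit hydrogens by atom environment:
  6 × C: 1 H each → 6
  3 × C: 2 H each → 6
  3 × F: no H
  2 × O: no H
  1 × C: 3 H
  1 × N: 1 H
  1 × N (charge +1): no H
  1 × O: 1 H
  1 × O (charge -1): no H
  Total hydrogens = 17.
Molecular formula: C10H17F3N2O4

C10H17F3N2O4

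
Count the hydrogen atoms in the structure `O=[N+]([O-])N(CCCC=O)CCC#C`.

12

Hydrogens are implicit in SMILES; fill each atom to its normal valence:
  5 × C: 2 H each → 10
  2 × C: 1 H each → 2
  2 × O: no H
  1 × C: no H
  1 × N: no H
  1 × N (charge +1): no H
  1 × O (charge -1): no H
  Total hydrogens = 12.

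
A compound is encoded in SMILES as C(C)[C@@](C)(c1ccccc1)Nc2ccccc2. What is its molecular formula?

Heavy atoms from the SMILES: 16 C, 1 N.
Implicit hydrogens by atom environment:
  10 × C (aromatic): 1 H each → 10
  2 × C: 3 H each → 6
  2 × C (aromatic): no H
  1 × C: 2 H
  1 × C: no H
  1 × N: 1 H
  Total hydrogens = 19.
Molecular formula: C16H19N

C16H19N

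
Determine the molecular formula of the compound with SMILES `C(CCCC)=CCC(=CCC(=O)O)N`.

Heavy atoms from the SMILES: 11 C, 1 N, 2 O.
Implicit hydrogens by atom environment:
  5 × C: 2 H each → 10
  3 × C: 1 H each → 3
  2 × C: no H
  1 × C: 3 H
  1 × N: 2 H
  1 × O: 1 H
  1 × O: no H
  Total hydrogens = 19.
Molecular formula: C11H19NO2

C11H19NO2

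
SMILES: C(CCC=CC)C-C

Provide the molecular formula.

Heavy atoms from the SMILES: 8 C.
Implicit hydrogens by atom environment:
  4 × C: 2 H each → 8
  2 × C: 3 H each → 6
  2 × C: 1 H each → 2
  Total hydrogens = 16.
Molecular formula: C8H16

C8H16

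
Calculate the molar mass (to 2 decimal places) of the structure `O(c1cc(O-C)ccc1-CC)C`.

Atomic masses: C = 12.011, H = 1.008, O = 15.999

166.22

Molecular formula: C10H14O2.
M = 10×12.011 + 14×1.008 + 2×15.999 = 166.22 g/mol.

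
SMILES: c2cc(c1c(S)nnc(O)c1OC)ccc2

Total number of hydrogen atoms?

Hydrogens are implicit in SMILES; fill each atom to its normal valence:
  5 × C (aromatic): 1 H each → 5
  5 × C (aromatic): no H
  2 × N (aromatic): no H
  1 × C: 3 H
  1 × O: 1 H
  1 × O: no H
  1 × S: 1 H
  Total hydrogens = 10.

10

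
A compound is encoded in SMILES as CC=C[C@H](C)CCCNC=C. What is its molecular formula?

C10H19N

Heavy atoms from the SMILES: 10 C, 1 N.
Implicit hydrogens by atom environment:
  4 × C: 2 H each → 8
  4 × C: 1 H each → 4
  2 × C: 3 H each → 6
  1 × N: 1 H
  Total hydrogens = 19.
Molecular formula: C10H19N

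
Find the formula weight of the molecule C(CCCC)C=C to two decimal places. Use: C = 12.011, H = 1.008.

98.19

Molecular formula: C7H14.
M = 7×12.011 + 14×1.008 = 98.19 g/mol.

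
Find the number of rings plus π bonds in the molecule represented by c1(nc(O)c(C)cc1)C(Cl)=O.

5

Molecular formula from the SMILES: C7H6ClNO2.
DoU = (2C + 2 + N − H − X)/2 = (2·7 + 2 + 1 − 6 − 1)/2 = 10/2 = 5.
(Structurally: 1 ring(s) + 4 π bond(s) = 5.)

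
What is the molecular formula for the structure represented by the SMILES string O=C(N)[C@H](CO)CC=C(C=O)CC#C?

Heavy atoms from the SMILES: 10 C, 1 N, 3 O.
Implicit hydrogens by atom environment:
  4 × C: 1 H each → 4
  3 × C: 2 H each → 6
  3 × C: no H
  2 × O: no H
  1 × N: 2 H
  1 × O: 1 H
  Total hydrogens = 13.
Molecular formula: C10H13NO3

C10H13NO3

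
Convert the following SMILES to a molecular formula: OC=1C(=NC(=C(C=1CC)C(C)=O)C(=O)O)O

C10H11NO5

Heavy atoms from the SMILES: 10 C, 1 N, 5 O.
Implicit hydrogens by atom environment:
  5 × C (aromatic): no H
  3 × O: 1 H each → 3
  2 × C: 3 H each → 6
  2 × C: no H
  2 × O: no H
  1 × C: 2 H
  1 × N (aromatic): no H
  Total hydrogens = 11.
Molecular formula: C10H11NO5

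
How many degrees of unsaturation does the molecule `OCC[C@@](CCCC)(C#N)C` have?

2

Molecular formula from the SMILES: C9H17NO.
DoU = (2C + 2 + N − H − X)/2 = (2·9 + 2 + 1 − 17 − 0)/2 = 4/2 = 2.
(Structurally: 0 ring(s) + 2 π bond(s) = 2.)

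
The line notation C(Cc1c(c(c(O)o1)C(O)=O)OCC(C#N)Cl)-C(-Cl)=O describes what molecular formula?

C11H9Cl2NO6

Heavy atoms from the SMILES: 11 C, 2 Cl, 1 N, 6 O.
Implicit hydrogens by atom environment:
  4 × C (aromatic): no H
  3 × C: 2 H each → 6
  3 × C: no H
  3 × O: no H
  2 × Cl: no H
  2 × O: 1 H each → 2
  1 × C: 1 H
  1 × N: no H
  1 × O (aromatic): no H
  Total hydrogens = 9.
Molecular formula: C11H9Cl2NO6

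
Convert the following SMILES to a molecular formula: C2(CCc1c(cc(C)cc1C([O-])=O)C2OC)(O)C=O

Heavy atoms from the SMILES: 14 C, 5 O.
Implicit hydrogens by atom environment:
  4 × C (aromatic): no H
  3 × O: no H
  2 × C: 3 H each → 6
  2 × C: 2 H each → 4
  2 × C (aromatic): 1 H each → 2
  2 × C: 1 H each → 2
  2 × C: no H
  1 × O: 1 H
  1 × O (charge -1): no H
  Total hydrogens = 15.
Net charge -1.
Molecular formula: C14H15O5-

C14H15O5-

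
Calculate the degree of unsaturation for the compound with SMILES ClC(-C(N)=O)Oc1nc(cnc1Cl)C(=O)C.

Molecular formula from the SMILES: C8H7Cl2N3O3.
DoU = (2C + 2 + N − H − X)/2 = (2·8 + 2 + 3 − 7 − 2)/2 = 12/2 = 6.
(Structurally: 1 ring(s) + 5 π bond(s) = 6.)

6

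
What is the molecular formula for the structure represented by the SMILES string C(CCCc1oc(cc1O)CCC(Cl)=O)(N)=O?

C11H14ClNO4

Heavy atoms from the SMILES: 11 C, 1 Cl, 1 N, 4 O.
Implicit hydrogens by atom environment:
  5 × C: 2 H each → 10
  3 × C (aromatic): no H
  2 × C: no H
  2 × O: no H
  1 × C (aromatic): 1 H
  1 × Cl: no H
  1 × N: 2 H
  1 × O: 1 H
  1 × O (aromatic): no H
  Total hydrogens = 14.
Molecular formula: C11H14ClNO4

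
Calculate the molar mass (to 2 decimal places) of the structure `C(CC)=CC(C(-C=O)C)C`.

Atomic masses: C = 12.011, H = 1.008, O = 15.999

Molecular formula: C9H16O.
M = 9×12.011 + 16×1.008 + 1×15.999 = 140.23 g/mol.

140.23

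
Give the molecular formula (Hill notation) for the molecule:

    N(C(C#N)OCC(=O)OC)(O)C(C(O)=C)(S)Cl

Heavy atoms from the SMILES: 8 C, 1 Cl, 2 N, 5 O, 1 S.
Implicit hydrogens by atom environment:
  4 × C: no H
  3 × O: no H
  2 × C: 2 H each → 4
  2 × N: no H
  2 × O: 1 H each → 2
  1 × C: 3 H
  1 × C: 1 H
  1 × Cl: no H
  1 × S: 1 H
  Total hydrogens = 11.
Molecular formula: C8H11ClN2O5S

C8H11ClN2O5S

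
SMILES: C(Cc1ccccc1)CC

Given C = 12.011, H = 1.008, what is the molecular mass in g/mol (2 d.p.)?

Molecular formula: C10H14.
M = 10×12.011 + 14×1.008 = 134.22 g/mol.

134.22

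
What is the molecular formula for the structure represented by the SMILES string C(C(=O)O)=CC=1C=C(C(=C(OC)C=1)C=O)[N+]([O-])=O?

Heavy atoms from the SMILES: 11 C, 1 N, 6 O.
Implicit hydrogens by atom environment:
  4 × C (aromatic): no H
  4 × O: no H
  3 × C: 1 H each → 3
  2 × C (aromatic): 1 H each → 2
  1 × C: 3 H
  1 × C: no H
  1 × N (charge +1): no H
  1 × O: 1 H
  1 × O (charge -1): no H
  Total hydrogens = 9.
Molecular formula: C11H9NO6

C11H9NO6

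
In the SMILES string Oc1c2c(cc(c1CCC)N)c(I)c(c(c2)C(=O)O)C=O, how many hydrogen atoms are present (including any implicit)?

Hydrogens are implicit in SMILES; fill each atom to its normal valence:
  8 × C (aromatic): no H
  2 × C: 2 H each → 4
  2 × C (aromatic): 1 H each → 2
  2 × O: 1 H each → 2
  2 × O: no H
  1 × C: 3 H
  1 × C: 1 H
  1 × C: no H
  1 × I: no H
  1 × N: 2 H
  Total hydrogens = 14.

14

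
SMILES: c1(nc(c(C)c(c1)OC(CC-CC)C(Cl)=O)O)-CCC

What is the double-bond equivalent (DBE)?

5

Molecular formula from the SMILES: C15H22ClNO3.
DoU = (2C + 2 + N − H − X)/2 = (2·15 + 2 + 1 − 22 − 1)/2 = 10/2 = 5.
(Structurally: 1 ring(s) + 4 π bond(s) = 5.)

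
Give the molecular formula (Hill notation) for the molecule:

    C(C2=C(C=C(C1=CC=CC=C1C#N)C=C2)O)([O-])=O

Heavy atoms from the SMILES: 14 C, 1 N, 3 O.
Implicit hydrogens by atom environment:
  7 × C (aromatic): 1 H each → 7
  5 × C (aromatic): no H
  2 × C: no H
  1 × N: no H
  1 × O: 1 H
  1 × O: no H
  1 × O (charge -1): no H
  Total hydrogens = 8.
Net charge -1.
Molecular formula: C14H8NO3-

C14H8NO3-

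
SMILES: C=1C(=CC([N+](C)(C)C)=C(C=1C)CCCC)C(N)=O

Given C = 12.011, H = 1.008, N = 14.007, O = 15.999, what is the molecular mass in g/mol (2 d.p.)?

249.38

Molecular formula: C15H25N2O+.
M = 15×12.011 + 25×1.008 + 2×14.007 + 1×15.999 = 249.38 g/mol.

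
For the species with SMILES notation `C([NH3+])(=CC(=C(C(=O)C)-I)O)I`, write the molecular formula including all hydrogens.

Heavy atoms from the SMILES: 6 C, 2 I, 1 N, 2 O.
Implicit hydrogens by atom environment:
  4 × C: no H
  2 × I: no H
  1 × C: 3 H
  1 × C: 1 H
  1 × N (charge +1): 3 H
  1 × O: 1 H
  1 × O: no H
  Total hydrogens = 8.
Net charge +1.
Molecular formula: C6H8I2NO2+

C6H8I2NO2+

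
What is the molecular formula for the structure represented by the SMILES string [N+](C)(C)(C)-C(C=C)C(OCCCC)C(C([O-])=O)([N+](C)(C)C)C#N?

C17H32N3O3+

Heavy atoms from the SMILES: 17 C, 3 N, 3 O.
Implicit hydrogens by atom environment:
  7 × C: 3 H each → 21
  4 × C: 2 H each → 8
  3 × C: 1 H each → 3
  3 × C: no H
  2 × N (charge +1): no H
  2 × O: no H
  1 × N: no H
  1 × O (charge -1): no H
  Total hydrogens = 32.
Net charge +1.
Molecular formula: C17H32N3O3+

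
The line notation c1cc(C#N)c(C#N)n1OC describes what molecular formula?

C7H5N3O

Heavy atoms from the SMILES: 7 C, 3 N, 1 O.
Implicit hydrogens by atom environment:
  2 × C (aromatic): 1 H each → 2
  2 × C (aromatic): no H
  2 × C: no H
  2 × N: no H
  1 × C: 3 H
  1 × N (aromatic): no H
  1 × O: no H
  Total hydrogens = 5.
Molecular formula: C7H5N3O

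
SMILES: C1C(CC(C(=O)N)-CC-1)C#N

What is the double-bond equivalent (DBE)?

Molecular formula from the SMILES: C8H12N2O.
DoU = (2C + 2 + N − H − X)/2 = (2·8 + 2 + 2 − 12 − 0)/2 = 8/2 = 4.
(Structurally: 1 ring(s) + 3 π bond(s) = 4.)

4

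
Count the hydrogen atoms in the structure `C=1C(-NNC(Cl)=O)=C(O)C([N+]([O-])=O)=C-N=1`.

Hydrogens are implicit in SMILES; fill each atom to its normal valence:
  3 × C (aromatic): no H
  2 × C (aromatic): 1 H each → 2
  2 × N: 1 H each → 2
  2 × O: no H
  1 × C: no H
  1 × Cl: no H
  1 × N (aromatic): no H
  1 × N (charge +1): no H
  1 × O: 1 H
  1 × O (charge -1): no H
  Total hydrogens = 5.

5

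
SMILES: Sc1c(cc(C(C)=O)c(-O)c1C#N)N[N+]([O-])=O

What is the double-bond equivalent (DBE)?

8

Molecular formula from the SMILES: C9H7N3O4S.
DoU = (2C + 2 + N − H − X)/2 = (2·9 + 2 + 3 − 7 − 0)/2 = 16/2 = 8.
(Structurally: 1 ring(s) + 7 π bond(s) = 8.)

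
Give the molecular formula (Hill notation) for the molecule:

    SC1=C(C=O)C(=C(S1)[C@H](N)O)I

Heavy atoms from the SMILES: 6 C, 1 I, 1 N, 2 O, 2 S.
Implicit hydrogens by atom environment:
  4 × C (aromatic): no H
  2 × C: 1 H each → 2
  1 × I: no H
  1 × N: 2 H
  1 × O: 1 H
  1 × O: no H
  1 × S: 1 H
  1 × S (aromatic): no H
  Total hydrogens = 6.
Molecular formula: C6H6INO2S2

C6H6INO2S2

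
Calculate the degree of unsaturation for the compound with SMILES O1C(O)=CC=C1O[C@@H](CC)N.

3

Molecular formula from the SMILES: C7H11NO3.
DoU = (2C + 2 + N − H − X)/2 = (2·7 + 2 + 1 − 11 − 0)/2 = 6/2 = 3.
(Structurally: 1 ring(s) + 2 π bond(s) = 3.)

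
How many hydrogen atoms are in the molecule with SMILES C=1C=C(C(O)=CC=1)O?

Hydrogens are implicit in SMILES; fill each atom to its normal valence:
  4 × C (aromatic): 1 H each → 4
  2 × C (aromatic): no H
  2 × O: 1 H each → 2
  Total hydrogens = 6.

6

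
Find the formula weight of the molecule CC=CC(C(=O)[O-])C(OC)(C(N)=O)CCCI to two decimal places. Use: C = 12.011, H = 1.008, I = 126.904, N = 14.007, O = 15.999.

354.16

Molecular formula: C11H17INO4-.
M = 11×12.011 + 17×1.008 + 1×126.904 + 1×14.007 + 4×15.999 = 354.16 g/mol.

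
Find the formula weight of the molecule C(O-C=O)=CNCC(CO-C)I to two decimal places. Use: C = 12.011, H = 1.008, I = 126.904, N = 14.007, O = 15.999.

Molecular formula: C7H12INO3.
M = 7×12.011 + 12×1.008 + 1×126.904 + 1×14.007 + 3×15.999 = 285.08 g/mol.

285.08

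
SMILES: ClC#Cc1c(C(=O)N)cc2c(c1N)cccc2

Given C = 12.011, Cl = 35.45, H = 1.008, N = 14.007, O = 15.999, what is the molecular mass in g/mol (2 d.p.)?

244.68

Molecular formula: C13H9ClN2O.
M = 13×12.011 + 1×35.45 + 9×1.008 + 2×14.007 + 1×15.999 = 244.68 g/mol.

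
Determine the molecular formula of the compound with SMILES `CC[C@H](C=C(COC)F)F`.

Heavy atoms from the SMILES: 7 C, 2 F, 1 O.
Implicit hydrogens by atom environment:
  2 × C: 3 H each → 6
  2 × C: 2 H each → 4
  2 × C: 1 H each → 2
  2 × F: no H
  1 × C: no H
  1 × O: no H
  Total hydrogens = 12.
Molecular formula: C7H12F2O

C7H12F2O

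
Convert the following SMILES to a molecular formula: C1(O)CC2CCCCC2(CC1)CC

Heavy atoms from the SMILES: 12 C, 1 O.
Implicit hydrogens by atom environment:
  8 × C: 2 H each → 16
  2 × C: 1 H each → 2
  1 × C: 3 H
  1 × C: no H
  1 × O: 1 H
  Total hydrogens = 22.
Molecular formula: C12H22O

C12H22O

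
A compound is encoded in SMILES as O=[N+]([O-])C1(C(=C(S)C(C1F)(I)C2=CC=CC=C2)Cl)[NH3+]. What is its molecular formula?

Heavy atoms from the SMILES: 11 C, 1 Cl, 1 F, 1 I, 2 N, 2 O, 1 S.
Implicit hydrogens by atom environment:
  5 × C (aromatic): 1 H each → 5
  4 × C: no H
  1 × C: 1 H
  1 × C (aromatic): no H
  1 × Cl: no H
  1 × F: no H
  1 × I: no H
  1 × N (charge +1): 3 H
  1 × N (charge +1): no H
  1 × O: no H
  1 × O (charge -1): no H
  1 × S: 1 H
  Total hydrogens = 10.
Net charge +1.
Molecular formula: C11H10ClFIN2O2S+

C11H10ClFIN2O2S+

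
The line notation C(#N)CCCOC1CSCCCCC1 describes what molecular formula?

C11H19NOS

Heavy atoms from the SMILES: 11 C, 1 N, 1 O, 1 S.
Implicit hydrogens by atom environment:
  9 × C: 2 H each → 18
  1 × C: 1 H
  1 × C: no H
  1 × N: no H
  1 × O: no H
  1 × S: no H
  Total hydrogens = 19.
Molecular formula: C11H19NOS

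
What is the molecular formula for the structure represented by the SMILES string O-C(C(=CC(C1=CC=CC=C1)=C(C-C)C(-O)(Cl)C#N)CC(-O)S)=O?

Heavy atoms from the SMILES: 17 C, 1 Cl, 1 N, 4 O, 1 S.
Implicit hydrogens by atom environment:
  6 × C: no H
  5 × C (aromatic): 1 H each → 5
  3 × O: 1 H each → 3
  2 × C: 2 H each → 4
  2 × C: 1 H each → 2
  1 × C: 3 H
  1 × C (aromatic): no H
  1 × Cl: no H
  1 × N: no H
  1 × O: no H
  1 × S: 1 H
  Total hydrogens = 18.
Molecular formula: C17H18ClNO4S

C17H18ClNO4S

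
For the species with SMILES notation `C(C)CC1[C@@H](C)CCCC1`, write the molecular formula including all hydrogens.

C10H20

Heavy atoms from the SMILES: 10 C.
Implicit hydrogens by atom environment:
  6 × C: 2 H each → 12
  2 × C: 3 H each → 6
  2 × C: 1 H each → 2
  Total hydrogens = 20.
Molecular formula: C10H20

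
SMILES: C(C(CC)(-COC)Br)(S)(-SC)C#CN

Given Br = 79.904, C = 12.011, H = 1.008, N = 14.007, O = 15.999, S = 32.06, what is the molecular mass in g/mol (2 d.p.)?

Molecular formula: C9H16BrNOS2.
M = 1×79.904 + 9×12.011 + 16×1.008 + 1×14.007 + 1×15.999 + 2×32.06 = 298.26 g/mol.

298.26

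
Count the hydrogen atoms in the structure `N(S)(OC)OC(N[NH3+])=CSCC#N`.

Hydrogens are implicit in SMILES; fill each atom to its normal valence:
  2 × C: no H
  2 × N: no H
  2 × O: no H
  1 × C: 3 H
  1 × C: 2 H
  1 × C: 1 H
  1 × N (charge +1): 3 H
  1 × N: 1 H
  1 × S: 1 H
  1 × S: no H
  Total hydrogens = 11.

11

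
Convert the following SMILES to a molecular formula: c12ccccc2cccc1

Heavy atoms from the SMILES: 10 C.
Implicit hydrogens by atom environment:
  8 × C (aromatic): 1 H each → 8
  2 × C (aromatic): no H
  Total hydrogens = 8.
Molecular formula: C10H8

C10H8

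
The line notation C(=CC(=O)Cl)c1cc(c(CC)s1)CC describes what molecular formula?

C11H13ClOS

Heavy atoms from the SMILES: 11 C, 1 Cl, 1 O, 1 S.
Implicit hydrogens by atom environment:
  3 × C (aromatic): no H
  2 × C: 3 H each → 6
  2 × C: 2 H each → 4
  2 × C: 1 H each → 2
  1 × C (aromatic): 1 H
  1 × C: no H
  1 × Cl: no H
  1 × O: no H
  1 × S (aromatic): no H
  Total hydrogens = 13.
Molecular formula: C11H13ClOS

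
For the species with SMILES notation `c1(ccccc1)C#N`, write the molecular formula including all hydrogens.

C7H5N

Heavy atoms from the SMILES: 7 C, 1 N.
Implicit hydrogens by atom environment:
  5 × C (aromatic): 1 H each → 5
  1 × C (aromatic): no H
  1 × C: no H
  1 × N: no H
  Total hydrogens = 5.
Molecular formula: C7H5N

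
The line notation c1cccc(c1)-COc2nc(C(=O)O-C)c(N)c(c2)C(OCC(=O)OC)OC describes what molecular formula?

Heavy atoms from the SMILES: 19 C, 2 N, 7 O.
Implicit hydrogens by atom environment:
  7 × O: no H
  6 × C (aromatic): 1 H each → 6
  5 × C (aromatic): no H
  3 × C: 3 H each → 9
  2 × C: 2 H each → 4
  2 × C: no H
  1 × C: 1 H
  1 × N: 2 H
  1 × N (aromatic): no H
  Total hydrogens = 22.
Molecular formula: C19H22N2O7

C19H22N2O7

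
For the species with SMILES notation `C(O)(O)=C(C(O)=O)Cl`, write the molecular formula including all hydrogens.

Heavy atoms from the SMILES: 3 C, 1 Cl, 4 O.
Implicit hydrogens by atom environment:
  3 × C: no H
  3 × O: 1 H each → 3
  1 × Cl: no H
  1 × O: no H
  Total hydrogens = 3.
Molecular formula: C3H3ClO4

C3H3ClO4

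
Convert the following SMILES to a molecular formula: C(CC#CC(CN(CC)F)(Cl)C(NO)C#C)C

Heavy atoms from the SMILES: 12 C, 1 Cl, 1 F, 2 N, 1 O.
Implicit hydrogens by atom environment:
  4 × C: 2 H each → 8
  4 × C: no H
  2 × C: 3 H each → 6
  2 × C: 1 H each → 2
  1 × Cl: no H
  1 × F: no H
  1 × N: 1 H
  1 × N: no H
  1 × O: 1 H
  Total hydrogens = 18.
Molecular formula: C12H18ClFN2O

C12H18ClFN2O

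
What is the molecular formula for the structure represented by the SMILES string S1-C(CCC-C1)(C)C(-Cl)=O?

Heavy atoms from the SMILES: 7 C, 1 Cl, 1 O, 1 S.
Implicit hydrogens by atom environment:
  4 × C: 2 H each → 8
  2 × C: no H
  1 × C: 3 H
  1 × Cl: no H
  1 × O: no H
  1 × S: no H
  Total hydrogens = 11.
Molecular formula: C7H11ClOS

C7H11ClOS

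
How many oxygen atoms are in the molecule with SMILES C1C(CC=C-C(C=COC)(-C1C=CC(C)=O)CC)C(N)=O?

3

The symbol for oxygen appears 3 times in the SMILES.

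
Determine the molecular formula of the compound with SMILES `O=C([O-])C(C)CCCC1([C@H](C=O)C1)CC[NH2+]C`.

Heavy atoms from the SMILES: 13 C, 1 N, 3 O.
Implicit hydrogens by atom environment:
  6 × C: 2 H each → 12
  3 × C: 1 H each → 3
  2 × C: 3 H each → 6
  2 × C: no H
  2 × O: no H
  1 × N (charge +1): 2 H
  1 × O (charge -1): no H
  Total hydrogens = 23.
Molecular formula: C13H23NO3

C13H23NO3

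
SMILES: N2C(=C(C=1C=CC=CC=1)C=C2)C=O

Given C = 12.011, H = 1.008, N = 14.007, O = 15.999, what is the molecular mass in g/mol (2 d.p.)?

171.20

Molecular formula: C11H9NO.
M = 11×12.011 + 9×1.008 + 1×14.007 + 1×15.999 = 171.20 g/mol.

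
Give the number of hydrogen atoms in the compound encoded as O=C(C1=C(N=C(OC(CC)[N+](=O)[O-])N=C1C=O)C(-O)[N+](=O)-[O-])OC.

12

Hydrogens are implicit in SMILES; fill each atom to its normal valence:
  6 × O: no H
  4 × C (aromatic): no H
  3 × C: 1 H each → 3
  2 × C: 3 H each → 6
  2 × N (aromatic): no H
  2 × N (charge +1): no H
  2 × O (charge -1): no H
  1 × C: 2 H
  1 × C: no H
  1 × O: 1 H
  Total hydrogens = 12.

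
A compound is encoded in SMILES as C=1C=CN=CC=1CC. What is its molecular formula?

C7H9N

Heavy atoms from the SMILES: 7 C, 1 N.
Implicit hydrogens by atom environment:
  4 × C (aromatic): 1 H each → 4
  1 × C: 3 H
  1 × C: 2 H
  1 × C (aromatic): no H
  1 × N (aromatic): no H
  Total hydrogens = 9.
Molecular formula: C7H9N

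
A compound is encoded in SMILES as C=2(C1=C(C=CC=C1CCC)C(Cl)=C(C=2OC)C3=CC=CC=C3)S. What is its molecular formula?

C20H19ClOS

Heavy atoms from the SMILES: 20 C, 1 Cl, 1 O, 1 S.
Implicit hydrogens by atom environment:
  8 × C (aromatic): 1 H each → 8
  8 × C (aromatic): no H
  2 × C: 3 H each → 6
  2 × C: 2 H each → 4
  1 × Cl: no H
  1 × O: no H
  1 × S: 1 H
  Total hydrogens = 19.
Molecular formula: C20H19ClOS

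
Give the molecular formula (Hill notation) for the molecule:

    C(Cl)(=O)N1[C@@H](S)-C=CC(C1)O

Heavy atoms from the SMILES: 6 C, 1 Cl, 1 N, 2 O, 1 S.
Implicit hydrogens by atom environment:
  4 × C: 1 H each → 4
  1 × C: 2 H
  1 × C: no H
  1 × Cl: no H
  1 × N: no H
  1 × O: 1 H
  1 × O: no H
  1 × S: 1 H
  Total hydrogens = 8.
Molecular formula: C6H8ClNO2S

C6H8ClNO2S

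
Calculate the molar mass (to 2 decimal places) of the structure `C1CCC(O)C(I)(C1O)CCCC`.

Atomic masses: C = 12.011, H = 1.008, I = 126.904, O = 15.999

Molecular formula: C10H19IO2.
M = 10×12.011 + 19×1.008 + 1×126.904 + 2×15.999 = 298.16 g/mol.

298.16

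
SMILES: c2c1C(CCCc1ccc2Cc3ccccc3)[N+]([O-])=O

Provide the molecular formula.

C17H17NO2

Heavy atoms from the SMILES: 17 C, 1 N, 2 O.
Implicit hydrogens by atom environment:
  8 × C (aromatic): 1 H each → 8
  4 × C: 2 H each → 8
  4 × C (aromatic): no H
  1 × C: 1 H
  1 × N (charge +1): no H
  1 × O: no H
  1 × O (charge -1): no H
  Total hydrogens = 17.
Molecular formula: C17H17NO2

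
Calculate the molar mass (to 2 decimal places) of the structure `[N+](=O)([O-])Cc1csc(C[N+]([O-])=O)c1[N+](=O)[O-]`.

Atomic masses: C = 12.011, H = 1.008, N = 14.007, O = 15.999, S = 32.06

247.18

Molecular formula: C6H5N3O6S.
M = 6×12.011 + 5×1.008 + 3×14.007 + 6×15.999 + 1×32.06 = 247.18 g/mol.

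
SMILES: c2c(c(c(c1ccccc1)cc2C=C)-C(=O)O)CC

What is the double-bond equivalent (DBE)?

10

Molecular formula from the SMILES: C17H16O2.
DoU = (2C + 2 + N − H − X)/2 = (2·17 + 2 + 0 − 16 − 0)/2 = 20/2 = 10.
(Structurally: 2 ring(s) + 8 π bond(s) = 10.)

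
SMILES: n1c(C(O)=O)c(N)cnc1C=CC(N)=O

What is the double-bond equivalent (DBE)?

7

Molecular formula from the SMILES: C8H8N4O3.
DoU = (2C + 2 + N − H − X)/2 = (2·8 + 2 + 4 − 8 − 0)/2 = 14/2 = 7.
(Structurally: 1 ring(s) + 6 π bond(s) = 7.)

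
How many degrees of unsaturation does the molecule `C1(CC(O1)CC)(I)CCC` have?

Molecular formula from the SMILES: C8H15IO.
DoU = (2C + 2 + N − H − X)/2 = (2·8 + 2 + 0 − 15 − 1)/2 = 2/2 = 1.
(Structurally: 1 ring(s) + 0 π bond(s) = 1.)

1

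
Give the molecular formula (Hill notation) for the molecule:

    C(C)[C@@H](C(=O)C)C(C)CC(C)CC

Heavy atoms from the SMILES: 12 C, 1 O.
Implicit hydrogens by atom environment:
  5 × C: 3 H each → 15
  3 × C: 2 H each → 6
  3 × C: 1 H each → 3
  1 × C: no H
  1 × O: no H
  Total hydrogens = 24.
Molecular formula: C12H24O

C12H24O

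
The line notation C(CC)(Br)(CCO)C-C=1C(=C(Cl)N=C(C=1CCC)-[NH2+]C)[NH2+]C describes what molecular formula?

Heavy atoms from the SMILES: 1 Br, 16 C, 1 Cl, 3 N, 1 O.
Implicit hydrogens by atom environment:
  6 × C: 2 H each → 12
  5 × C (aromatic): no H
  4 × C: 3 H each → 12
  2 × N (charge +1): 2 H each → 4
  1 × Br: no H
  1 × C: no H
  1 × Cl: no H
  1 × N (aromatic): no H
  1 × O: 1 H
  Total hydrogens = 29.
Net charge +2.
Molecular formula: [C16H29BrClN3O]2+

[C16H29BrClN3O]2+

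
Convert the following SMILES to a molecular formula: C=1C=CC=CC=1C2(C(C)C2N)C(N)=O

C11H14N2O

Heavy atoms from the SMILES: 11 C, 2 N, 1 O.
Implicit hydrogens by atom environment:
  5 × C (aromatic): 1 H each → 5
  2 × C: 1 H each → 2
  2 × C: no H
  2 × N: 2 H each → 4
  1 × C: 3 H
  1 × C (aromatic): no H
  1 × O: no H
  Total hydrogens = 14.
Molecular formula: C11H14N2O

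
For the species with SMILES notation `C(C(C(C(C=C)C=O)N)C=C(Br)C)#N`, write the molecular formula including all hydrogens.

Heavy atoms from the SMILES: 1 Br, 10 C, 2 N, 1 O.
Implicit hydrogens by atom environment:
  6 × C: 1 H each → 6
  2 × C: no H
  1 × Br: no H
  1 × C: 3 H
  1 × C: 2 H
  1 × N: 2 H
  1 × N: no H
  1 × O: no H
  Total hydrogens = 13.
Molecular formula: C10H13BrN2O

C10H13BrN2O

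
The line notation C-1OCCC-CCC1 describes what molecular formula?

C7H14O

Heavy atoms from the SMILES: 7 C, 1 O.
Implicit hydrogens by atom environment:
  7 × C: 2 H each → 14
  1 × O: no H
  Total hydrogens = 14.
Molecular formula: C7H14O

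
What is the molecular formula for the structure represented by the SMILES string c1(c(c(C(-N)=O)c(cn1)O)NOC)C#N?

C8H8N4O3

Heavy atoms from the SMILES: 8 C, 4 N, 3 O.
Implicit hydrogens by atom environment:
  4 × C (aromatic): no H
  2 × C: no H
  2 × O: no H
  1 × C: 3 H
  1 × C (aromatic): 1 H
  1 × N: 2 H
  1 × N: 1 H
  1 × N (aromatic): no H
  1 × N: no H
  1 × O: 1 H
  Total hydrogens = 8.
Molecular formula: C8H8N4O3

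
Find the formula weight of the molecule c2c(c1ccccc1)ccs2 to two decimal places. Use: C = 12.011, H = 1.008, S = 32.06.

Molecular formula: C10H8S.
M = 10×12.011 + 8×1.008 + 1×32.06 = 160.23 g/mol.

160.23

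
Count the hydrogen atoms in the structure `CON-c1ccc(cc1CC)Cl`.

12

Hydrogens are implicit in SMILES; fill each atom to its normal valence:
  3 × C (aromatic): 1 H each → 3
  3 × C (aromatic): no H
  2 × C: 3 H each → 6
  1 × C: 2 H
  1 × Cl: no H
  1 × N: 1 H
  1 × O: no H
  Total hydrogens = 12.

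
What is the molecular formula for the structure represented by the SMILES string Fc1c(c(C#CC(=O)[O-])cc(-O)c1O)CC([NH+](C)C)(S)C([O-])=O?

Heavy atoms from the SMILES: 14 C, 1 F, 1 N, 6 O, 1 S.
Implicit hydrogens by atom environment:
  5 × C (aromatic): no H
  5 × C: no H
  2 × C: 3 H each → 6
  2 × O: 1 H each → 2
  2 × O: no H
  2 × O (charge -1): no H
  1 × C: 2 H
  1 × C (aromatic): 1 H
  1 × F: no H
  1 × N (charge +1): 1 H
  1 × S: 1 H
  Total hydrogens = 13.
Net charge -1.
Molecular formula: C14H13FNO6S-

C14H13FNO6S-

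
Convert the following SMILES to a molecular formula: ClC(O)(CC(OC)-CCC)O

C7H15ClO3

Heavy atoms from the SMILES: 7 C, 1 Cl, 3 O.
Implicit hydrogens by atom environment:
  3 × C: 2 H each → 6
  2 × C: 3 H each → 6
  2 × O: 1 H each → 2
  1 × C: 1 H
  1 × C: no H
  1 × Cl: no H
  1 × O: no H
  Total hydrogens = 15.
Molecular formula: C7H15ClO3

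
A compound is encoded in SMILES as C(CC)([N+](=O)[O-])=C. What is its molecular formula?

Heavy atoms from the SMILES: 4 C, 1 N, 2 O.
Implicit hydrogens by atom environment:
  2 × C: 2 H each → 4
  1 × C: 3 H
  1 × C: no H
  1 × N (charge +1): no H
  1 × O: no H
  1 × O (charge -1): no H
  Total hydrogens = 7.
Molecular formula: C4H7NO2

C4H7NO2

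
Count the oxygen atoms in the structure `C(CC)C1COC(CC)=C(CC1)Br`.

1

The symbol for oxygen appears 1 time in the SMILES.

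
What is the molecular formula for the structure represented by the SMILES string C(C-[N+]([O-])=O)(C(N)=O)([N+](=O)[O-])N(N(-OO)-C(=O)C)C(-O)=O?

C6H9N5O10

Heavy atoms from the SMILES: 6 C, 5 N, 10 O.
Implicit hydrogens by atom environment:
  6 × O: no H
  4 × C: no H
  2 × N: no H
  2 × N (charge +1): no H
  2 × O: 1 H each → 2
  2 × O (charge -1): no H
  1 × C: 3 H
  1 × C: 2 H
  1 × N: 2 H
  Total hydrogens = 9.
Molecular formula: C6H9N5O10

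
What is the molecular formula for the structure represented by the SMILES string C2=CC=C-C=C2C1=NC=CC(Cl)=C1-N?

Heavy atoms from the SMILES: 11 C, 1 Cl, 2 N.
Implicit hydrogens by atom environment:
  7 × C (aromatic): 1 H each → 7
  4 × C (aromatic): no H
  1 × Cl: no H
  1 × N: 2 H
  1 × N (aromatic): no H
  Total hydrogens = 9.
Molecular formula: C11H9ClN2

C11H9ClN2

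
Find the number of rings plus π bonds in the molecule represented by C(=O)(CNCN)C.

Molecular formula from the SMILES: C4H10N2O.
DoU = (2C + 2 + N − H − X)/2 = (2·4 + 2 + 2 − 10 − 0)/2 = 2/2 = 1.
(Structurally: 0 ring(s) + 1 π bond(s) = 1.)

1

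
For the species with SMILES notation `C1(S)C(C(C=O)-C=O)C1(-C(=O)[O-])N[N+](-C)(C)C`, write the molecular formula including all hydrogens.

Heavy atoms from the SMILES: 10 C, 2 N, 4 O, 1 S.
Implicit hydrogens by atom environment:
  5 × C: 1 H each → 5
  3 × C: 3 H each → 9
  3 × O: no H
  2 × C: no H
  1 × N: 1 H
  1 × N (charge +1): no H
  1 × O (charge -1): no H
  1 × S: 1 H
  Total hydrogens = 16.
Molecular formula: C10H16N2O4S

C10H16N2O4S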